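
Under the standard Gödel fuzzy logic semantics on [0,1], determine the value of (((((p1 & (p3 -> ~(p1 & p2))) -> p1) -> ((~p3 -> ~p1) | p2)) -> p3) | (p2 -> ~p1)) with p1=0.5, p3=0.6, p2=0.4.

0.60

(p1 & p2) = min(0.5, 0.4) = 0.4
~(p1 & p2): Gödel ¬ of 0.4 = 0 (operand ≠ 0)
(p3 -> ~(p1 & p2)): 0.6 > 0, so result = 0
(p1 & (p3 -> ~(p1 & p2))) = min(0.5, 0) = 0
((p1 & (p3 -> ~(p1 & p2))) -> p1): 0 ≤ 0.5, so result = 1
~p3: Gödel ¬ of 0.6 = 0 (operand ≠ 0)
~p1: Gödel ¬ of 0.5 = 0 (operand ≠ 0)
(~p3 -> ~p1): 0 ≤ 0, so result = 1
((~p3 -> ~p1) | p2) = max(1, 0.4) = 1
(((p1 & (p3 -> ~(p1 & p2))) -> p1) -> ((~p3 -> ~p1) | p2)): 1 ≤ 1, so result = 1
((((p1 & (p3 -> ~(p1 & p2))) -> p1) -> ((~p3 -> ~p1) | p2)) -> p3): 1 > 0.6, so result = 0.6
~p1: Gödel ¬ of 0.5 = 0 (operand ≠ 0)
(p2 -> ~p1): 0.4 > 0, so result = 0
(((((p1 & (p3 -> ~(p1 & p2))) -> p1) -> ((~p3 -> ~p1) | p2)) -> p3) | (p2 -> ~p1)) = max(0.6, 0) = 0.6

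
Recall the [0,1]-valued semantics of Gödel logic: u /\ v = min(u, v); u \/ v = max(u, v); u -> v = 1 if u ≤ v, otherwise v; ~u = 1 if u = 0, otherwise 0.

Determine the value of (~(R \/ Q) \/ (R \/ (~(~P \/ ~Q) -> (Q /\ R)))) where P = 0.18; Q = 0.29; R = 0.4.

0.40

(R \/ Q) = max(0.4, 0.29) = 0.4
~(R \/ Q): Gödel ¬ of 0.4 = 0 (operand ≠ 0)
~P: Gödel ¬ of 0.18 = 0 (operand ≠ 0)
~Q: Gödel ¬ of 0.29 = 0 (operand ≠ 0)
(~P \/ ~Q) = max(0, 0) = 0
~(~P \/ ~Q): Gödel ¬ of 0 = 1 (operand is 0)
(Q /\ R) = min(0.29, 0.4) = 0.29
(~(~P \/ ~Q) -> (Q /\ R)): 1 > 0.29, so result = 0.29
(R \/ (~(~P \/ ~Q) -> (Q /\ R))) = max(0.4, 0.29) = 0.4
(~(R \/ Q) \/ (R \/ (~(~P \/ ~Q) -> (Q /\ R)))) = max(0, 0.4) = 0.4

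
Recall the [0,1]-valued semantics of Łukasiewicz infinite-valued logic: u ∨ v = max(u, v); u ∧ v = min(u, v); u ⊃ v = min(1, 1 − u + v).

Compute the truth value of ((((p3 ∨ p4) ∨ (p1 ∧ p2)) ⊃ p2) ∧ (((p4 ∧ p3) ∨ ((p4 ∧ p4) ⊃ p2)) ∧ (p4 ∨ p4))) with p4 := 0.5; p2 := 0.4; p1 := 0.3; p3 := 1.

(p3 ∨ p4) = max(1, 0.5) = 1
(p1 ∧ p2) = min(0.3, 0.4) = 0.3
((p3 ∨ p4) ∨ (p1 ∧ p2)) = max(1, 0.3) = 1
(((p3 ∨ p4) ∨ (p1 ∧ p2)) ⊃ p2): min(1, 1 − 1 + 0.4) = 0.4
(p4 ∧ p3) = min(0.5, 1) = 0.5
(p4 ∧ p4) = min(0.5, 0.5) = 0.5
((p4 ∧ p4) ⊃ p2): min(1, 1 − 0.5 + 0.4) = 0.9
((p4 ∧ p3) ∨ ((p4 ∧ p4) ⊃ p2)) = max(0.5, 0.9) = 0.9
(p4 ∨ p4) = max(0.5, 0.5) = 0.5
(((p4 ∧ p3) ∨ ((p4 ∧ p4) ⊃ p2)) ∧ (p4 ∨ p4)) = min(0.9, 0.5) = 0.5
((((p3 ∨ p4) ∨ (p1 ∧ p2)) ⊃ p2) ∧ (((p4 ∧ p3) ∨ ((p4 ∧ p4) ⊃ p2)) ∧ (p4 ∨ p4))) = min(0.4, 0.5) = 0.4

0.40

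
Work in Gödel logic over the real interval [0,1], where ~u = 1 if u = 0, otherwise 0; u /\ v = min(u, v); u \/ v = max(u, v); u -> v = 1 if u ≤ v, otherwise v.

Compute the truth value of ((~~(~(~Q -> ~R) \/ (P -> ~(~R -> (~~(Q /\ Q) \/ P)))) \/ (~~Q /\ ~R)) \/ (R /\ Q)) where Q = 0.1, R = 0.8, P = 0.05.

0.10

~Q: Gödel ¬ of 0.1 = 0 (operand ≠ 0)
~R: Gödel ¬ of 0.8 = 0 (operand ≠ 0)
(~Q -> ~R): 0 ≤ 0, so result = 1
~(~Q -> ~R): Gödel ¬ of 1 = 0 (operand ≠ 0)
~R: Gödel ¬ of 0.8 = 0 (operand ≠ 0)
(Q /\ Q) = min(0.1, 0.1) = 0.1
~(Q /\ Q): Gödel ¬ of 0.1 = 0 (operand ≠ 0)
~~(Q /\ Q): Gödel ¬ of 0 = 1 (operand is 0)
(~~(Q /\ Q) \/ P) = max(1, 0.05) = 1
(~R -> (~~(Q /\ Q) \/ P)): 0 ≤ 1, so result = 1
~(~R -> (~~(Q /\ Q) \/ P)): Gödel ¬ of 1 = 0 (operand ≠ 0)
(P -> ~(~R -> (~~(Q /\ Q) \/ P))): 0.05 > 0, so result = 0
(~(~Q -> ~R) \/ (P -> ~(~R -> (~~(Q /\ Q) \/ P)))) = max(0, 0) = 0
~(~(~Q -> ~R) \/ (P -> ~(~R -> (~~(Q /\ Q) \/ P)))): Gödel ¬ of 0 = 1 (operand is 0)
~~(~(~Q -> ~R) \/ (P -> ~(~R -> (~~(Q /\ Q) \/ P)))): Gödel ¬ of 1 = 0 (operand ≠ 0)
~Q: Gödel ¬ of 0.1 = 0 (operand ≠ 0)
~~Q: Gödel ¬ of 0 = 1 (operand is 0)
~R: Gödel ¬ of 0.8 = 0 (operand ≠ 0)
(~~Q /\ ~R) = min(1, 0) = 0
(~~(~(~Q -> ~R) \/ (P -> ~(~R -> (~~(Q /\ Q) \/ P)))) \/ (~~Q /\ ~R)) = max(0, 0) = 0
(R /\ Q) = min(0.8, 0.1) = 0.1
((~~(~(~Q -> ~R) \/ (P -> ~(~R -> (~~(Q /\ Q) \/ P)))) \/ (~~Q /\ ~R)) \/ (R /\ Q)) = max(0, 0.1) = 0.1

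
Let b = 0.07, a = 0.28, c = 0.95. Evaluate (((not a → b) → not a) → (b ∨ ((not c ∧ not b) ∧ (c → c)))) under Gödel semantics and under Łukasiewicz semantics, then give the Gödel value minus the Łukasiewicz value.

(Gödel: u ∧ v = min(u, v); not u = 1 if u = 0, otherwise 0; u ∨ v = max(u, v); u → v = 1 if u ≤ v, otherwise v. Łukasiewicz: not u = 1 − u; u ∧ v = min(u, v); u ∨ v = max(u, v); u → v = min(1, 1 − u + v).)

0.93

Gödel evaluation:
  not a: Gödel ¬ of 0.28 = 0 (operand ≠ 0)
  (not a → b): 0 ≤ 0.07, so result = 1
  not a: Gödel ¬ of 0.28 = 0 (operand ≠ 0)
  ((not a → b) → not a): 1 > 0, so result = 0
  not c: Gödel ¬ of 0.95 = 0 (operand ≠ 0)
  not b: Gödel ¬ of 0.07 = 0 (operand ≠ 0)
  (not c ∧ not b) = min(0, 0) = 0
  (c → c): 0.95 ≤ 0.95, so result = 1
  ((not c ∧ not b) ∧ (c → c)) = min(0, 1) = 0
  (b ∨ ((not c ∧ not b) ∧ (c → c))) = max(0.07, 0) = 0.07
  (((not a → b) → not a) → (b ∨ ((not c ∧ not b) ∧ (c → c)))): 0 ≤ 0.07, so result = 1
  Gödel value = 1
Łukasiewicz evaluation:
  not a: Łukasiewicz ¬ gives 1 − 0.28 = 0.72
  (not a → b): min(1, 1 − 0.72 + 0.07) = 0.35
  not a: Łukasiewicz ¬ gives 1 − 0.28 = 0.72
  ((not a → b) → not a): min(1, 1 − 0.35 + 0.72) = 1
  not c: Łukasiewicz ¬ gives 1 − 0.95 = 0.05
  not b: Łukasiewicz ¬ gives 1 − 0.07 = 0.93
  (not c ∧ not b) = min(0.05, 0.93) = 0.05
  (c → c): min(1, 1 − 0.95 + 0.95) = 1
  ((not c ∧ not b) ∧ (c → c)) = min(0.05, 1) = 0.05
  (b ∨ ((not c ∧ not b) ∧ (c → c))) = max(0.07, 0.05) = 0.07
  (((not a → b) → not a) → (b ∨ ((not c ∧ not b) ∧ (c → c)))): min(1, 1 − 1 + 0.07) = 0.07
  Łukasiewicz value = 0.07
Difference: 1 − 0.07 = 0.93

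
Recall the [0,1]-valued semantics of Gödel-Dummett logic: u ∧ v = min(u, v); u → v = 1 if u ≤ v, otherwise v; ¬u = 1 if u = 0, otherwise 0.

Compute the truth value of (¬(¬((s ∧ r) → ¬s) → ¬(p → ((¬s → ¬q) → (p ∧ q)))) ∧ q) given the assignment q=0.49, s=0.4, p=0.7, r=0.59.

(s ∧ r) = min(0.4, 0.59) = 0.4
¬s: Gödel ¬ of 0.4 = 0 (operand ≠ 0)
((s ∧ r) → ¬s): 0.4 > 0, so result = 0
¬((s ∧ r) → ¬s): Gödel ¬ of 0 = 1 (operand is 0)
¬s: Gödel ¬ of 0.4 = 0 (operand ≠ 0)
¬q: Gödel ¬ of 0.49 = 0 (operand ≠ 0)
(¬s → ¬q): 0 ≤ 0, so result = 1
(p ∧ q) = min(0.7, 0.49) = 0.49
((¬s → ¬q) → (p ∧ q)): 1 > 0.49, so result = 0.49
(p → ((¬s → ¬q) → (p ∧ q))): 0.7 > 0.49, so result = 0.49
¬(p → ((¬s → ¬q) → (p ∧ q))): Gödel ¬ of 0.49 = 0 (operand ≠ 0)
(¬((s ∧ r) → ¬s) → ¬(p → ((¬s → ¬q) → (p ∧ q)))): 1 > 0, so result = 0
¬(¬((s ∧ r) → ¬s) → ¬(p → ((¬s → ¬q) → (p ∧ q)))): Gödel ¬ of 0 = 1 (operand is 0)
(¬(¬((s ∧ r) → ¬s) → ¬(p → ((¬s → ¬q) → (p ∧ q)))) ∧ q) = min(1, 0.49) = 0.49

0.49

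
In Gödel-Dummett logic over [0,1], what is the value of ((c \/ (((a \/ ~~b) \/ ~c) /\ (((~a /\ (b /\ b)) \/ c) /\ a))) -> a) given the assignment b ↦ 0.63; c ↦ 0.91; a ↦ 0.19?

~b: Gödel ¬ of 0.63 = 0 (operand ≠ 0)
~~b: Gödel ¬ of 0 = 1 (operand is 0)
(a \/ ~~b) = max(0.19, 1) = 1
~c: Gödel ¬ of 0.91 = 0 (operand ≠ 0)
((a \/ ~~b) \/ ~c) = max(1, 0) = 1
~a: Gödel ¬ of 0.19 = 0 (operand ≠ 0)
(b /\ b) = min(0.63, 0.63) = 0.63
(~a /\ (b /\ b)) = min(0, 0.63) = 0
((~a /\ (b /\ b)) \/ c) = max(0, 0.91) = 0.91
(((~a /\ (b /\ b)) \/ c) /\ a) = min(0.91, 0.19) = 0.19
(((a \/ ~~b) \/ ~c) /\ (((~a /\ (b /\ b)) \/ c) /\ a)) = min(1, 0.19) = 0.19
(c \/ (((a \/ ~~b) \/ ~c) /\ (((~a /\ (b /\ b)) \/ c) /\ a))) = max(0.91, 0.19) = 0.91
((c \/ (((a \/ ~~b) \/ ~c) /\ (((~a /\ (b /\ b)) \/ c) /\ a))) -> a): 0.91 > 0.19, so result = 0.19

0.19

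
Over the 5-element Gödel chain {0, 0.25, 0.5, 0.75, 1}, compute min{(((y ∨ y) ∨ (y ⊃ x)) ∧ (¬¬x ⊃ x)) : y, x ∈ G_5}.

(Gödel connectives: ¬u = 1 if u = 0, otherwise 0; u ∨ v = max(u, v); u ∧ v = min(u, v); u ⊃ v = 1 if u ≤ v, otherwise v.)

0.25

The minimum is attained at y = 0, x = 0.25:
  (y ∨ y) = max(0, 0) = 0
  (y ⊃ x): 0 ≤ 0.25, so result = 1
  ((y ∨ y) ∨ (y ⊃ x)) = max(0, 1) = 1
  ¬x: Gödel ¬ of 0.25 = 0 (operand ≠ 0)
  ¬¬x: Gödel ¬ of 0 = 1 (operand is 0)
  (¬¬x ⊃ x): 1 > 0.25, so result = 0.25
  (((y ∨ y) ∨ (y ⊃ x)) ∧ (¬¬x ⊃ x)) = min(1, 0.25) = 0.25
Checking all 25 assignments confirms none give a value below 0.25.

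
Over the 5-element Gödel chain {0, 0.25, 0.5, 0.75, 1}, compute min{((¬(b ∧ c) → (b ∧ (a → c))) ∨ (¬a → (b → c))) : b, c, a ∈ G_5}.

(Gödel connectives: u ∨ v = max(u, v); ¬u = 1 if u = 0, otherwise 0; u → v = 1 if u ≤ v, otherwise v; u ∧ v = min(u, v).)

0.25

The minimum is attained at b = 0.25, c = 0, a = 0:
  (b ∧ c) = min(0.25, 0) = 0
  ¬(b ∧ c): Gödel ¬ of 0 = 1 (operand is 0)
  (a → c): 0 ≤ 0, so result = 1
  (b ∧ (a → c)) = min(0.25, 1) = 0.25
  (¬(b ∧ c) → (b ∧ (a → c))): 1 > 0.25, so result = 0.25
  ¬a: Gödel ¬ of 0 = 1 (operand is 0)
  (b → c): 0.25 > 0, so result = 0
  (¬a → (b → c)): 1 > 0, so result = 0
  ((¬(b ∧ c) → (b ∧ (a → c))) ∨ (¬a → (b → c))) = max(0.25, 0) = 0.25
Checking all 125 assignments confirms none give a value below 0.25.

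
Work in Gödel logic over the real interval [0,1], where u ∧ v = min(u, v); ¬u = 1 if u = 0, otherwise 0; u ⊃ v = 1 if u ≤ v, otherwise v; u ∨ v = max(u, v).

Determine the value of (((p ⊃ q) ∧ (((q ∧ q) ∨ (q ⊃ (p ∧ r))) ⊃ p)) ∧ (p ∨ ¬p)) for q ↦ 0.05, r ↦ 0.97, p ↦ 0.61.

0.05

(p ⊃ q): 0.61 > 0.05, so result = 0.05
(q ∧ q) = min(0.05, 0.05) = 0.05
(p ∧ r) = min(0.61, 0.97) = 0.61
(q ⊃ (p ∧ r)): 0.05 ≤ 0.61, so result = 1
((q ∧ q) ∨ (q ⊃ (p ∧ r))) = max(0.05, 1) = 1
(((q ∧ q) ∨ (q ⊃ (p ∧ r))) ⊃ p): 1 > 0.61, so result = 0.61
((p ⊃ q) ∧ (((q ∧ q) ∨ (q ⊃ (p ∧ r))) ⊃ p)) = min(0.05, 0.61) = 0.05
¬p: Gödel ¬ of 0.61 = 0 (operand ≠ 0)
(p ∨ ¬p) = max(0.61, 0) = 0.61
(((p ⊃ q) ∧ (((q ∧ q) ∨ (q ⊃ (p ∧ r))) ⊃ p)) ∧ (p ∨ ¬p)) = min(0.05, 0.61) = 0.05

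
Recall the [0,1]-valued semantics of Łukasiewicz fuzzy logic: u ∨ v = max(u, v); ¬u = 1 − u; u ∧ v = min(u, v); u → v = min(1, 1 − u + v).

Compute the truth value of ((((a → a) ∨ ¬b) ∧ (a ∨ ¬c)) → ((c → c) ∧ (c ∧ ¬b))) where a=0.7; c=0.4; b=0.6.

0.70

(a → a): min(1, 1 − 0.7 + 0.7) = 1
¬b: Łukasiewicz ¬ gives 1 − 0.6 = 0.4
((a → a) ∨ ¬b) = max(1, 0.4) = 1
¬c: Łukasiewicz ¬ gives 1 − 0.4 = 0.6
(a ∨ ¬c) = max(0.7, 0.6) = 0.7
(((a → a) ∨ ¬b) ∧ (a ∨ ¬c)) = min(1, 0.7) = 0.7
(c → c): min(1, 1 − 0.4 + 0.4) = 1
¬b: Łukasiewicz ¬ gives 1 − 0.6 = 0.4
(c ∧ ¬b) = min(0.4, 0.4) = 0.4
((c → c) ∧ (c ∧ ¬b)) = min(1, 0.4) = 0.4
((((a → a) ∨ ¬b) ∧ (a ∨ ¬c)) → ((c → c) ∧ (c ∧ ¬b))): min(1, 1 − 0.7 + 0.4) = 0.7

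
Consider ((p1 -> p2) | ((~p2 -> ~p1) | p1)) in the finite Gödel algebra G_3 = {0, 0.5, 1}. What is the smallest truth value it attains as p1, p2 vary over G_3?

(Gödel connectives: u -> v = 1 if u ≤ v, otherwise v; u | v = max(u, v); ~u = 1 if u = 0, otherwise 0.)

The minimum is attained at p1 = 0.5, p2 = 0:
  (p1 -> p2): 0.5 > 0, so result = 0
  ~p2: Gödel ¬ of 0 = 1 (operand is 0)
  ~p1: Gödel ¬ of 0.5 = 0 (operand ≠ 0)
  (~p2 -> ~p1): 1 > 0, so result = 0
  ((~p2 -> ~p1) | p1) = max(0, 0.5) = 0.5
  ((p1 -> p2) | ((~p2 -> ~p1) | p1)) = max(0, 0.5) = 0.5
Checking all 9 assignments confirms none give a value below 0.50.

0.50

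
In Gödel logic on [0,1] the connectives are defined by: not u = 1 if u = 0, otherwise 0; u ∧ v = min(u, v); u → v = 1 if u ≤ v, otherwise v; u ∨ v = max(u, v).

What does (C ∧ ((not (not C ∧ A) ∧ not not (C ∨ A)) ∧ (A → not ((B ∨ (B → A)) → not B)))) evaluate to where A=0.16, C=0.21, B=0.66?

not C: Gödel ¬ of 0.21 = 0 (operand ≠ 0)
(not C ∧ A) = min(0, 0.16) = 0
not (not C ∧ A): Gödel ¬ of 0 = 1 (operand is 0)
(C ∨ A) = max(0.21, 0.16) = 0.21
not (C ∨ A): Gödel ¬ of 0.21 = 0 (operand ≠ 0)
not not (C ∨ A): Gödel ¬ of 0 = 1 (operand is 0)
(not (not C ∧ A) ∧ not not (C ∨ A)) = min(1, 1) = 1
(B → A): 0.66 > 0.16, so result = 0.16
(B ∨ (B → A)) = max(0.66, 0.16) = 0.66
not B: Gödel ¬ of 0.66 = 0 (operand ≠ 0)
((B ∨ (B → A)) → not B): 0.66 > 0, so result = 0
not ((B ∨ (B → A)) → not B): Gödel ¬ of 0 = 1 (operand is 0)
(A → not ((B ∨ (B → A)) → not B)): 0.16 ≤ 1, so result = 1
((not (not C ∧ A) ∧ not not (C ∨ A)) ∧ (A → not ((B ∨ (B → A)) → not B))) = min(1, 1) = 1
(C ∧ ((not (not C ∧ A) ∧ not not (C ∨ A)) ∧ (A → not ((B ∨ (B → A)) → not B)))) = min(0.21, 1) = 0.21

0.21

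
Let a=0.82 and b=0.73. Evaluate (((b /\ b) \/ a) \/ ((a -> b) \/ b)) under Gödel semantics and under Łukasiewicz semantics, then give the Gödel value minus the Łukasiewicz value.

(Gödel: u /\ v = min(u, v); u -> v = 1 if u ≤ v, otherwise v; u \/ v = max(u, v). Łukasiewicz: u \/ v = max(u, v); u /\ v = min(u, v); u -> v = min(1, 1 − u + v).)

Gödel evaluation:
  (b /\ b) = min(0.73, 0.73) = 0.73
  ((b /\ b) \/ a) = max(0.73, 0.82) = 0.82
  (a -> b): 0.82 > 0.73, so result = 0.73
  ((a -> b) \/ b) = max(0.73, 0.73) = 0.73
  (((b /\ b) \/ a) \/ ((a -> b) \/ b)) = max(0.82, 0.73) = 0.82
  Gödel value = 0.82
Łukasiewicz evaluation:
  (b /\ b) = min(0.73, 0.73) = 0.73
  ((b /\ b) \/ a) = max(0.73, 0.82) = 0.82
  (a -> b): min(1, 1 − 0.82 + 0.73) = 0.91
  ((a -> b) \/ b) = max(0.91, 0.73) = 0.91
  (((b /\ b) \/ a) \/ ((a -> b) \/ b)) = max(0.82, 0.91) = 0.91
  Łukasiewicz value = 0.91
Difference: 0.82 − 0.91 = -0.09

-0.09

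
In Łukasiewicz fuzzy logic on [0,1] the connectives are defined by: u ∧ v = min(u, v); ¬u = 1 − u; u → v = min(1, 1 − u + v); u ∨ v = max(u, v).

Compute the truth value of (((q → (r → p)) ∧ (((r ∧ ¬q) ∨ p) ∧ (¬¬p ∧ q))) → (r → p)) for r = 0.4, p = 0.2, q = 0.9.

(r → p): min(1, 1 − 0.4 + 0.2) = 0.8
(q → (r → p)): min(1, 1 − 0.9 + 0.8) = 0.9
¬q: Łukasiewicz ¬ gives 1 − 0.9 = 0.1
(r ∧ ¬q) = min(0.4, 0.1) = 0.1
((r ∧ ¬q) ∨ p) = max(0.1, 0.2) = 0.2
¬p: Łukasiewicz ¬ gives 1 − 0.2 = 0.8
¬¬p: Łukasiewicz ¬ gives 1 − 0.8 = 0.2
(¬¬p ∧ q) = min(0.2, 0.9) = 0.2
(((r ∧ ¬q) ∨ p) ∧ (¬¬p ∧ q)) = min(0.2, 0.2) = 0.2
((q → (r → p)) ∧ (((r ∧ ¬q) ∨ p) ∧ (¬¬p ∧ q))) = min(0.9, 0.2) = 0.2
(r → p): min(1, 1 − 0.4 + 0.2) = 0.8
(((q → (r → p)) ∧ (((r ∧ ¬q) ∨ p) ∧ (¬¬p ∧ q))) → (r → p)): min(1, 1 − 0.2 + 0.8) = 1

1.00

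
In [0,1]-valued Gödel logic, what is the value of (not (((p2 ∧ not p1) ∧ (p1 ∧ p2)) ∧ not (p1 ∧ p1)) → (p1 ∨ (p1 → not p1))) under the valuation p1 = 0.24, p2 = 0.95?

not p1: Gödel ¬ of 0.24 = 0 (operand ≠ 0)
(p2 ∧ not p1) = min(0.95, 0) = 0
(p1 ∧ p2) = min(0.24, 0.95) = 0.24
((p2 ∧ not p1) ∧ (p1 ∧ p2)) = min(0, 0.24) = 0
(p1 ∧ p1) = min(0.24, 0.24) = 0.24
not (p1 ∧ p1): Gödel ¬ of 0.24 = 0 (operand ≠ 0)
(((p2 ∧ not p1) ∧ (p1 ∧ p2)) ∧ not (p1 ∧ p1)) = min(0, 0) = 0
not (((p2 ∧ not p1) ∧ (p1 ∧ p2)) ∧ not (p1 ∧ p1)): Gödel ¬ of 0 = 1 (operand is 0)
not p1: Gödel ¬ of 0.24 = 0 (operand ≠ 0)
(p1 → not p1): 0.24 > 0, so result = 0
(p1 ∨ (p1 → not p1)) = max(0.24, 0) = 0.24
(not (((p2 ∧ not p1) ∧ (p1 ∧ p2)) ∧ not (p1 ∧ p1)) → (p1 ∨ (p1 → not p1))): 1 > 0.24, so result = 0.24

0.24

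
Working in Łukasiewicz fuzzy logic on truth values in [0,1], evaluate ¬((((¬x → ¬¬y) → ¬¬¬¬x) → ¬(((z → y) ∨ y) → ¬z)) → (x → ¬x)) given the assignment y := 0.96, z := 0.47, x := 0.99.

0.46

¬x: Łukasiewicz ¬ gives 1 − 0.99 = 0.01
¬y: Łukasiewicz ¬ gives 1 − 0.96 = 0.04
¬¬y: Łukasiewicz ¬ gives 1 − 0.04 = 0.96
(¬x → ¬¬y): min(1, 1 − 0.01 + 0.96) = 1
¬x: Łukasiewicz ¬ gives 1 − 0.99 = 0.01
¬¬x: Łukasiewicz ¬ gives 1 − 0.01 = 0.99
¬¬¬x: Łukasiewicz ¬ gives 1 − 0.99 = 0.01
¬¬¬¬x: Łukasiewicz ¬ gives 1 − 0.01 = 0.99
((¬x → ¬¬y) → ¬¬¬¬x): min(1, 1 − 1 + 0.99) = 0.99
(z → y): min(1, 1 − 0.47 + 0.96) = 1
((z → y) ∨ y) = max(1, 0.96) = 1
¬z: Łukasiewicz ¬ gives 1 − 0.47 = 0.53
(((z → y) ∨ y) → ¬z): min(1, 1 − 1 + 0.53) = 0.53
¬(((z → y) ∨ y) → ¬z): Łukasiewicz ¬ gives 1 − 0.53 = 0.47
(((¬x → ¬¬y) → ¬¬¬¬x) → ¬(((z → y) ∨ y) → ¬z)): min(1, 1 − 0.99 + 0.47) = 0.48
¬x: Łukasiewicz ¬ gives 1 − 0.99 = 0.01
(x → ¬x): min(1, 1 − 0.99 + 0.01) = 0.02
((((¬x → ¬¬y) → ¬¬¬¬x) → ¬(((z → y) ∨ y) → ¬z)) → (x → ¬x)): min(1, 1 − 0.48 + 0.02) = 0.54
¬((((¬x → ¬¬y) → ¬¬¬¬x) → ¬(((z → y) ∨ y) → ¬z)) → (x → ¬x)): Łukasiewicz ¬ gives 1 − 0.54 = 0.46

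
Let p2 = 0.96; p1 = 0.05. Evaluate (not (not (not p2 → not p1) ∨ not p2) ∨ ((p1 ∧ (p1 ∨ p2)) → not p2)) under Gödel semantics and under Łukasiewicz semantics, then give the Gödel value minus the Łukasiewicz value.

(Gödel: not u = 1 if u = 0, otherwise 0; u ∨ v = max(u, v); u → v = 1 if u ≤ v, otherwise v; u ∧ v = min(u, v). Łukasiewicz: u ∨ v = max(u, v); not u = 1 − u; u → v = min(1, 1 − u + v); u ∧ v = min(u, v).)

0.01

Gödel evaluation:
  not p2: Gödel ¬ of 0.96 = 0 (operand ≠ 0)
  not p1: Gödel ¬ of 0.05 = 0 (operand ≠ 0)
  (not p2 → not p1): 0 ≤ 0, so result = 1
  not (not p2 → not p1): Gödel ¬ of 1 = 0 (operand ≠ 0)
  not p2: Gödel ¬ of 0.96 = 0 (operand ≠ 0)
  (not (not p2 → not p1) ∨ not p2) = max(0, 0) = 0
  not (not (not p2 → not p1) ∨ not p2): Gödel ¬ of 0 = 1 (operand is 0)
  (p1 ∨ p2) = max(0.05, 0.96) = 0.96
  (p1 ∧ (p1 ∨ p2)) = min(0.05, 0.96) = 0.05
  not p2: Gödel ¬ of 0.96 = 0 (operand ≠ 0)
  ((p1 ∧ (p1 ∨ p2)) → not p2): 0.05 > 0, so result = 0
  (not (not (not p2 → not p1) ∨ not p2) ∨ ((p1 ∧ (p1 ∨ p2)) → not p2)) = max(1, 0) = 1
  Gödel value = 1
Łukasiewicz evaluation:
  not p2: Łukasiewicz ¬ gives 1 − 0.96 = 0.04
  not p1: Łukasiewicz ¬ gives 1 − 0.05 = 0.95
  (not p2 → not p1): min(1, 1 − 0.04 + 0.95) = 1
  not (not p2 → not p1): Łukasiewicz ¬ gives 1 − 1 = 0
  not p2: Łukasiewicz ¬ gives 1 − 0.96 = 0.04
  (not (not p2 → not p1) ∨ not p2) = max(0, 0.04) = 0.04
  not (not (not p2 → not p1) ∨ not p2): Łukasiewicz ¬ gives 1 − 0.04 = 0.96
  (p1 ∨ p2) = max(0.05, 0.96) = 0.96
  (p1 ∧ (p1 ∨ p2)) = min(0.05, 0.96) = 0.05
  not p2: Łukasiewicz ¬ gives 1 − 0.96 = 0.04
  ((p1 ∧ (p1 ∨ p2)) → not p2): min(1, 1 − 0.05 + 0.04) = 0.99
  (not (not (not p2 → not p1) ∨ not p2) ∨ ((p1 ∧ (p1 ∨ p2)) → not p2)) = max(0.96, 0.99) = 0.99
  Łukasiewicz value = 0.99
Difference: 1 − 0.99 = 0.01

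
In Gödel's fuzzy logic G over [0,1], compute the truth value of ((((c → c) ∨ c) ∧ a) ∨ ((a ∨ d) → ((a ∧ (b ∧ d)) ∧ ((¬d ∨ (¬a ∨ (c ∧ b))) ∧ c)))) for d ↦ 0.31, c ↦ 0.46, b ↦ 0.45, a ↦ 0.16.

(c → c): 0.46 ≤ 0.46, so result = 1
((c → c) ∨ c) = max(1, 0.46) = 1
(((c → c) ∨ c) ∧ a) = min(1, 0.16) = 0.16
(a ∨ d) = max(0.16, 0.31) = 0.31
(b ∧ d) = min(0.45, 0.31) = 0.31
(a ∧ (b ∧ d)) = min(0.16, 0.31) = 0.16
¬d: Gödel ¬ of 0.31 = 0 (operand ≠ 0)
¬a: Gödel ¬ of 0.16 = 0 (operand ≠ 0)
(c ∧ b) = min(0.46, 0.45) = 0.45
(¬a ∨ (c ∧ b)) = max(0, 0.45) = 0.45
(¬d ∨ (¬a ∨ (c ∧ b))) = max(0, 0.45) = 0.45
((¬d ∨ (¬a ∨ (c ∧ b))) ∧ c) = min(0.45, 0.46) = 0.45
((a ∧ (b ∧ d)) ∧ ((¬d ∨ (¬a ∨ (c ∧ b))) ∧ c)) = min(0.16, 0.45) = 0.16
((a ∨ d) → ((a ∧ (b ∧ d)) ∧ ((¬d ∨ (¬a ∨ (c ∧ b))) ∧ c))): 0.31 > 0.16, so result = 0.16
((((c → c) ∨ c) ∧ a) ∨ ((a ∨ d) → ((a ∧ (b ∧ d)) ∧ ((¬d ∨ (¬a ∨ (c ∧ b))) ∧ c)))) = max(0.16, 0.16) = 0.16

0.16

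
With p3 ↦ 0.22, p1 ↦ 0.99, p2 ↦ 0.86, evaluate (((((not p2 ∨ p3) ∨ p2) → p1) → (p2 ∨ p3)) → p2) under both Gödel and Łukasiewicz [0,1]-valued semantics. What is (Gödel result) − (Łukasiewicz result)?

Gödel evaluation:
  not p2: Gödel ¬ of 0.86 = 0 (operand ≠ 0)
  (not p2 ∨ p3) = max(0, 0.22) = 0.22
  ((not p2 ∨ p3) ∨ p2) = max(0.22, 0.86) = 0.86
  (((not p2 ∨ p3) ∨ p2) → p1): 0.86 ≤ 0.99, so result = 1
  (p2 ∨ p3) = max(0.86, 0.22) = 0.86
  ((((not p2 ∨ p3) ∨ p2) → p1) → (p2 ∨ p3)): 1 > 0.86, so result = 0.86
  (((((not p2 ∨ p3) ∨ p2) → p1) → (p2 ∨ p3)) → p2): 0.86 ≤ 0.86, so result = 1
  Gödel value = 1
Łukasiewicz evaluation:
  not p2: Łukasiewicz ¬ gives 1 − 0.86 = 0.14
  (not p2 ∨ p3) = max(0.14, 0.22) = 0.22
  ((not p2 ∨ p3) ∨ p2) = max(0.22, 0.86) = 0.86
  (((not p2 ∨ p3) ∨ p2) → p1): min(1, 1 − 0.86 + 0.99) = 1
  (p2 ∨ p3) = max(0.86, 0.22) = 0.86
  ((((not p2 ∨ p3) ∨ p2) → p1) → (p2 ∨ p3)): min(1, 1 − 1 + 0.86) = 0.86
  (((((not p2 ∨ p3) ∨ p2) → p1) → (p2 ∨ p3)) → p2): min(1, 1 − 0.86 + 0.86) = 1
  Łukasiewicz value = 1
Difference: 1 − 1 = 0.00

0.00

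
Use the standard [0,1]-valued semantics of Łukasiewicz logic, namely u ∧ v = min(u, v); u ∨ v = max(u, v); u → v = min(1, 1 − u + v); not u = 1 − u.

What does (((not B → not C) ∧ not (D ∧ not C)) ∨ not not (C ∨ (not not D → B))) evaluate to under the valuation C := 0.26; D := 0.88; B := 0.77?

0.89

not B: Łukasiewicz ¬ gives 1 − 0.77 = 0.23
not C: Łukasiewicz ¬ gives 1 − 0.26 = 0.74
(not B → not C): min(1, 1 − 0.23 + 0.74) = 1
not C: Łukasiewicz ¬ gives 1 − 0.26 = 0.74
(D ∧ not C) = min(0.88, 0.74) = 0.74
not (D ∧ not C): Łukasiewicz ¬ gives 1 − 0.74 = 0.26
((not B → not C) ∧ not (D ∧ not C)) = min(1, 0.26) = 0.26
not D: Łukasiewicz ¬ gives 1 − 0.88 = 0.12
not not D: Łukasiewicz ¬ gives 1 − 0.12 = 0.88
(not not D → B): min(1, 1 − 0.88 + 0.77) = 0.89
(C ∨ (not not D → B)) = max(0.26, 0.89) = 0.89
not (C ∨ (not not D → B)): Łukasiewicz ¬ gives 1 − 0.89 = 0.11
not not (C ∨ (not not D → B)): Łukasiewicz ¬ gives 1 − 0.11 = 0.89
(((not B → not C) ∧ not (D ∧ not C)) ∨ not not (C ∨ (not not D → B))) = max(0.26, 0.89) = 0.89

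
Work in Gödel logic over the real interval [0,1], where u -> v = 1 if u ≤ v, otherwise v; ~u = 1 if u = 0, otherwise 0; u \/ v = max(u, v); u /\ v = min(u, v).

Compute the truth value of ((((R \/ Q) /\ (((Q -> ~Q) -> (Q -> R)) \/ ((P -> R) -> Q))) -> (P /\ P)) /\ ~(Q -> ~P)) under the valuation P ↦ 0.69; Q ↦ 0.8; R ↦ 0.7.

(R \/ Q) = max(0.7, 0.8) = 0.8
~Q: Gödel ¬ of 0.8 = 0 (operand ≠ 0)
(Q -> ~Q): 0.8 > 0, so result = 0
(Q -> R): 0.8 > 0.7, so result = 0.7
((Q -> ~Q) -> (Q -> R)): 0 ≤ 0.7, so result = 1
(P -> R): 0.69 ≤ 0.7, so result = 1
((P -> R) -> Q): 1 > 0.8, so result = 0.8
(((Q -> ~Q) -> (Q -> R)) \/ ((P -> R) -> Q)) = max(1, 0.8) = 1
((R \/ Q) /\ (((Q -> ~Q) -> (Q -> R)) \/ ((P -> R) -> Q))) = min(0.8, 1) = 0.8
(P /\ P) = min(0.69, 0.69) = 0.69
(((R \/ Q) /\ (((Q -> ~Q) -> (Q -> R)) \/ ((P -> R) -> Q))) -> (P /\ P)): 0.8 > 0.69, so result = 0.69
~P: Gödel ¬ of 0.69 = 0 (operand ≠ 0)
(Q -> ~P): 0.8 > 0, so result = 0
~(Q -> ~P): Gödel ¬ of 0 = 1 (operand is 0)
((((R \/ Q) /\ (((Q -> ~Q) -> (Q -> R)) \/ ((P -> R) -> Q))) -> (P /\ P)) /\ ~(Q -> ~P)) = min(0.69, 1) = 0.69

0.69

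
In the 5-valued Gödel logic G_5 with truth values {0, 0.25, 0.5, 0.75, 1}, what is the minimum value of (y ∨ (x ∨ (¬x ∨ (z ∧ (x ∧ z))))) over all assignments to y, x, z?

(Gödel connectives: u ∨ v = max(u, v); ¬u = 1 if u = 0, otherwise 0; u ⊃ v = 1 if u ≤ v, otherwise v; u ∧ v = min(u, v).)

The minimum is attained at y = 0, x = 0.25, z = 0:
  ¬x: Gödel ¬ of 0.25 = 0 (operand ≠ 0)
  (x ∧ z) = min(0.25, 0) = 0
  (z ∧ (x ∧ z)) = min(0, 0) = 0
  (¬x ∨ (z ∧ (x ∧ z))) = max(0, 0) = 0
  (x ∨ (¬x ∨ (z ∧ (x ∧ z)))) = max(0.25, 0) = 0.25
  (y ∨ (x ∨ (¬x ∨ (z ∧ (x ∧ z))))) = max(0, 0.25) = 0.25
Checking all 125 assignments confirms none give a value below 0.25.

0.25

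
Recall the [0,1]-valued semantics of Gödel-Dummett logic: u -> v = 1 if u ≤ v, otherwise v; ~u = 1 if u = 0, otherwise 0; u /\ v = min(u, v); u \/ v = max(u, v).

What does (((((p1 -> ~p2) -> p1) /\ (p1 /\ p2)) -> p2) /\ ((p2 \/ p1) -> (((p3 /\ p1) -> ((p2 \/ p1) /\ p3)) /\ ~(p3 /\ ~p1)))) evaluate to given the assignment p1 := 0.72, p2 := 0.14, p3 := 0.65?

~p2: Gödel ¬ of 0.14 = 0 (operand ≠ 0)
(p1 -> ~p2): 0.72 > 0, so result = 0
((p1 -> ~p2) -> p1): 0 ≤ 0.72, so result = 1
(p1 /\ p2) = min(0.72, 0.14) = 0.14
(((p1 -> ~p2) -> p1) /\ (p1 /\ p2)) = min(1, 0.14) = 0.14
((((p1 -> ~p2) -> p1) /\ (p1 /\ p2)) -> p2): 0.14 ≤ 0.14, so result = 1
(p2 \/ p1) = max(0.14, 0.72) = 0.72
(p3 /\ p1) = min(0.65, 0.72) = 0.65
(p2 \/ p1) = max(0.14, 0.72) = 0.72
((p2 \/ p1) /\ p3) = min(0.72, 0.65) = 0.65
((p3 /\ p1) -> ((p2 \/ p1) /\ p3)): 0.65 ≤ 0.65, so result = 1
~p1: Gödel ¬ of 0.72 = 0 (operand ≠ 0)
(p3 /\ ~p1) = min(0.65, 0) = 0
~(p3 /\ ~p1): Gödel ¬ of 0 = 1 (operand is 0)
(((p3 /\ p1) -> ((p2 \/ p1) /\ p3)) /\ ~(p3 /\ ~p1)) = min(1, 1) = 1
((p2 \/ p1) -> (((p3 /\ p1) -> ((p2 \/ p1) /\ p3)) /\ ~(p3 /\ ~p1))): 0.72 ≤ 1, so result = 1
(((((p1 -> ~p2) -> p1) /\ (p1 /\ p2)) -> p2) /\ ((p2 \/ p1) -> (((p3 /\ p1) -> ((p2 \/ p1) /\ p3)) /\ ~(p3 /\ ~p1)))) = min(1, 1) = 1

1.00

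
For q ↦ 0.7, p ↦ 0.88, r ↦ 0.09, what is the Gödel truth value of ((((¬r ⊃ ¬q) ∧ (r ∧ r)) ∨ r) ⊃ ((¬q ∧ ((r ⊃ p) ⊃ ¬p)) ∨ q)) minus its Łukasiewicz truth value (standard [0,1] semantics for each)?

0.00

Gödel evaluation:
  ¬r: Gödel ¬ of 0.09 = 0 (operand ≠ 0)
  ¬q: Gödel ¬ of 0.7 = 0 (operand ≠ 0)
  (¬r ⊃ ¬q): 0 ≤ 0, so result = 1
  (r ∧ r) = min(0.09, 0.09) = 0.09
  ((¬r ⊃ ¬q) ∧ (r ∧ r)) = min(1, 0.09) = 0.09
  (((¬r ⊃ ¬q) ∧ (r ∧ r)) ∨ r) = max(0.09, 0.09) = 0.09
  ¬q: Gödel ¬ of 0.7 = 0 (operand ≠ 0)
  (r ⊃ p): 0.09 ≤ 0.88, so result = 1
  ¬p: Gödel ¬ of 0.88 = 0 (operand ≠ 0)
  ((r ⊃ p) ⊃ ¬p): 1 > 0, so result = 0
  (¬q ∧ ((r ⊃ p) ⊃ ¬p)) = min(0, 0) = 0
  ((¬q ∧ ((r ⊃ p) ⊃ ¬p)) ∨ q) = max(0, 0.7) = 0.7
  ((((¬r ⊃ ¬q) ∧ (r ∧ r)) ∨ r) ⊃ ((¬q ∧ ((r ⊃ p) ⊃ ¬p)) ∨ q)): 0.09 ≤ 0.7, so result = 1
  Gödel value = 1
Łukasiewicz evaluation:
  ¬r: Łukasiewicz ¬ gives 1 − 0.09 = 0.91
  ¬q: Łukasiewicz ¬ gives 1 − 0.7 = 0.3
  (¬r ⊃ ¬q): min(1, 1 − 0.91 + 0.3) = 0.39
  (r ∧ r) = min(0.09, 0.09) = 0.09
  ((¬r ⊃ ¬q) ∧ (r ∧ r)) = min(0.39, 0.09) = 0.09
  (((¬r ⊃ ¬q) ∧ (r ∧ r)) ∨ r) = max(0.09, 0.09) = 0.09
  ¬q: Łukasiewicz ¬ gives 1 − 0.7 = 0.3
  (r ⊃ p): min(1, 1 − 0.09 + 0.88) = 1
  ¬p: Łukasiewicz ¬ gives 1 − 0.88 = 0.12
  ((r ⊃ p) ⊃ ¬p): min(1, 1 − 1 + 0.12) = 0.12
  (¬q ∧ ((r ⊃ p) ⊃ ¬p)) = min(0.3, 0.12) = 0.12
  ((¬q ∧ ((r ⊃ p) ⊃ ¬p)) ∨ q) = max(0.12, 0.7) = 0.7
  ((((¬r ⊃ ¬q) ∧ (r ∧ r)) ∨ r) ⊃ ((¬q ∧ ((r ⊃ p) ⊃ ¬p)) ∨ q)): min(1, 1 − 0.09 + 0.7) = 1
  Łukasiewicz value = 1
Difference: 1 − 1 = 0.00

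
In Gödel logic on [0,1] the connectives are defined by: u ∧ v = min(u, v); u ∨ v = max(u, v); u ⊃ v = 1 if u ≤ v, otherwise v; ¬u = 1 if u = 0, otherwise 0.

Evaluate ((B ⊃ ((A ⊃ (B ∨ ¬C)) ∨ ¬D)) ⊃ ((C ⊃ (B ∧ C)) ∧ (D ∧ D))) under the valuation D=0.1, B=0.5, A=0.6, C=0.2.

¬C: Gödel ¬ of 0.2 = 0 (operand ≠ 0)
(B ∨ ¬C) = max(0.5, 0) = 0.5
(A ⊃ (B ∨ ¬C)): 0.6 > 0.5, so result = 0.5
¬D: Gödel ¬ of 0.1 = 0 (operand ≠ 0)
((A ⊃ (B ∨ ¬C)) ∨ ¬D) = max(0.5, 0) = 0.5
(B ⊃ ((A ⊃ (B ∨ ¬C)) ∨ ¬D)): 0.5 ≤ 0.5, so result = 1
(B ∧ C) = min(0.5, 0.2) = 0.2
(C ⊃ (B ∧ C)): 0.2 ≤ 0.2, so result = 1
(D ∧ D) = min(0.1, 0.1) = 0.1
((C ⊃ (B ∧ C)) ∧ (D ∧ D)) = min(1, 0.1) = 0.1
((B ⊃ ((A ⊃ (B ∨ ¬C)) ∨ ¬D)) ⊃ ((C ⊃ (B ∧ C)) ∧ (D ∧ D))): 1 > 0.1, so result = 0.1

0.10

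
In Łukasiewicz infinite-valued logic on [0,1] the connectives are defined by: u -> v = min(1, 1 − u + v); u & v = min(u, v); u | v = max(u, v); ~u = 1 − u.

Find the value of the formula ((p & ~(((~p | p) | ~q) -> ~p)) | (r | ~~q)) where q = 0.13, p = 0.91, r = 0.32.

~p: Łukasiewicz ¬ gives 1 − 0.91 = 0.09
(~p | p) = max(0.09, 0.91) = 0.91
~q: Łukasiewicz ¬ gives 1 − 0.13 = 0.87
((~p | p) | ~q) = max(0.91, 0.87) = 0.91
~p: Łukasiewicz ¬ gives 1 − 0.91 = 0.09
(((~p | p) | ~q) -> ~p): min(1, 1 − 0.91 + 0.09) = 0.18
~(((~p | p) | ~q) -> ~p): Łukasiewicz ¬ gives 1 − 0.18 = 0.82
(p & ~(((~p | p) | ~q) -> ~p)) = min(0.91, 0.82) = 0.82
~q: Łukasiewicz ¬ gives 1 − 0.13 = 0.87
~~q: Łukasiewicz ¬ gives 1 − 0.87 = 0.13
(r | ~~q) = max(0.32, 0.13) = 0.32
((p & ~(((~p | p) | ~q) -> ~p)) | (r | ~~q)) = max(0.82, 0.32) = 0.82

0.82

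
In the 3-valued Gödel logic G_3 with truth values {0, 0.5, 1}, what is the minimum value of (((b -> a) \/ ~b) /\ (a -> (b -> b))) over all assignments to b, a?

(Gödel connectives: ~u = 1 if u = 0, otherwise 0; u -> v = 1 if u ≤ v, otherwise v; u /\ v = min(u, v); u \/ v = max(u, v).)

The minimum is attained at b = 0.5, a = 0:
  (b -> a): 0.5 > 0, so result = 0
  ~b: Gödel ¬ of 0.5 = 0 (operand ≠ 0)
  ((b -> a) \/ ~b) = max(0, 0) = 0
  (b -> b): 0.5 ≤ 0.5, so result = 1
  (a -> (b -> b)): 0 ≤ 1, so result = 1
  (((b -> a) \/ ~b) /\ (a -> (b -> b))) = min(0, 1) = 0
Checking all 9 assignments confirms none give a value below 0.00.

0.00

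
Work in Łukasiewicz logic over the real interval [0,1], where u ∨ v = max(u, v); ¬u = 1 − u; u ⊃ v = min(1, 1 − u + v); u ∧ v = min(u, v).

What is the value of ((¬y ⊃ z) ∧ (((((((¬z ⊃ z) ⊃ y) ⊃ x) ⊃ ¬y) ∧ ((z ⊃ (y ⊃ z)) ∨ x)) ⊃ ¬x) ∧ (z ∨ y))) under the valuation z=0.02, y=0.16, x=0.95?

0.16

¬y: Łukasiewicz ¬ gives 1 − 0.16 = 0.84
(¬y ⊃ z): min(1, 1 − 0.84 + 0.02) = 0.18
¬z: Łukasiewicz ¬ gives 1 − 0.02 = 0.98
(¬z ⊃ z): min(1, 1 − 0.98 + 0.02) = 0.04
((¬z ⊃ z) ⊃ y): min(1, 1 − 0.04 + 0.16) = 1
(((¬z ⊃ z) ⊃ y) ⊃ x): min(1, 1 − 1 + 0.95) = 0.95
¬y: Łukasiewicz ¬ gives 1 − 0.16 = 0.84
((((¬z ⊃ z) ⊃ y) ⊃ x) ⊃ ¬y): min(1, 1 − 0.95 + 0.84) = 0.89
(y ⊃ z): min(1, 1 − 0.16 + 0.02) = 0.86
(z ⊃ (y ⊃ z)): min(1, 1 − 0.02 + 0.86) = 1
((z ⊃ (y ⊃ z)) ∨ x) = max(1, 0.95) = 1
(((((¬z ⊃ z) ⊃ y) ⊃ x) ⊃ ¬y) ∧ ((z ⊃ (y ⊃ z)) ∨ x)) = min(0.89, 1) = 0.89
¬x: Łukasiewicz ¬ gives 1 − 0.95 = 0.05
((((((¬z ⊃ z) ⊃ y) ⊃ x) ⊃ ¬y) ∧ ((z ⊃ (y ⊃ z)) ∨ x)) ⊃ ¬x): min(1, 1 − 0.89 + 0.05) = 0.16
(z ∨ y) = max(0.02, 0.16) = 0.16
(((((((¬z ⊃ z) ⊃ y) ⊃ x) ⊃ ¬y) ∧ ((z ⊃ (y ⊃ z)) ∨ x)) ⊃ ¬x) ∧ (z ∨ y)) = min(0.16, 0.16) = 0.16
((¬y ⊃ z) ∧ (((((((¬z ⊃ z) ⊃ y) ⊃ x) ⊃ ¬y) ∧ ((z ⊃ (y ⊃ z)) ∨ x)) ⊃ ¬x) ∧ (z ∨ y))) = min(0.18, 0.16) = 0.16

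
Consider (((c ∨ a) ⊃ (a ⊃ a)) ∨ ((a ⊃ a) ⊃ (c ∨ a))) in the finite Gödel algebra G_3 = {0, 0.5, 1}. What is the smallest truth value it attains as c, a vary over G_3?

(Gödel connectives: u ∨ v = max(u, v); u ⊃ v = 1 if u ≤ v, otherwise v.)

1.00

Every assignment gives 1. For instance at c = 0, a = 0:
  (c ∨ a) = max(0, 0) = 0
  (a ⊃ a): 0 ≤ 0, so result = 1
  ((c ∨ a) ⊃ (a ⊃ a)): 0 ≤ 1, so result = 1
  (a ⊃ a): 0 ≤ 0, so result = 1
  (c ∨ a) = max(0, 0) = 0
  ((a ⊃ a) ⊃ (c ∨ a)): 1 > 0, so result = 0
  (((c ∨ a) ⊃ (a ⊃ a)) ∨ ((a ⊃ a) ⊃ (c ∨ a))) = max(1, 0) = 1
All 9 assignments give value 1 — the formula is a G_3-tautology.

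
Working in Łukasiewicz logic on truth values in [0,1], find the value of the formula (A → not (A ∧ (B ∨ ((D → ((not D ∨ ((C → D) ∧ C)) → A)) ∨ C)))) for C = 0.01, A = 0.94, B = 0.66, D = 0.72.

0.12

not D: Łukasiewicz ¬ gives 1 − 0.72 = 0.28
(C → D): min(1, 1 − 0.01 + 0.72) = 1
((C → D) ∧ C) = min(1, 0.01) = 0.01
(not D ∨ ((C → D) ∧ C)) = max(0.28, 0.01) = 0.28
((not D ∨ ((C → D) ∧ C)) → A): min(1, 1 − 0.28 + 0.94) = 1
(D → ((not D ∨ ((C → D) ∧ C)) → A)): min(1, 1 − 0.72 + 1) = 1
((D → ((not D ∨ ((C → D) ∧ C)) → A)) ∨ C) = max(1, 0.01) = 1
(B ∨ ((D → ((not D ∨ ((C → D) ∧ C)) → A)) ∨ C)) = max(0.66, 1) = 1
(A ∧ (B ∨ ((D → ((not D ∨ ((C → D) ∧ C)) → A)) ∨ C))) = min(0.94, 1) = 0.94
not (A ∧ (B ∨ ((D → ((not D ∨ ((C → D) ∧ C)) → A)) ∨ C))): Łukasiewicz ¬ gives 1 − 0.94 = 0.06
(A → not (A ∧ (B ∨ ((D → ((not D ∨ ((C → D) ∧ C)) → A)) ∨ C)))): min(1, 1 − 0.94 + 0.06) = 0.12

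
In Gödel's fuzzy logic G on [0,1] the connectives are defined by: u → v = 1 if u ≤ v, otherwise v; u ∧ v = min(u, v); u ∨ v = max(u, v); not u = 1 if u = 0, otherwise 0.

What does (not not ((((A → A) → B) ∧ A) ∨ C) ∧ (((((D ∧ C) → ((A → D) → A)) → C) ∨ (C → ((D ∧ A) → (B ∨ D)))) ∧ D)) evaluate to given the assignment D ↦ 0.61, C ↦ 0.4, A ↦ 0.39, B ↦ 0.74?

0.61

(A → A): 0.39 ≤ 0.39, so result = 1
((A → A) → B): 1 > 0.74, so result = 0.74
(((A → A) → B) ∧ A) = min(0.74, 0.39) = 0.39
((((A → A) → B) ∧ A) ∨ C) = max(0.39, 0.4) = 0.4
not ((((A → A) → B) ∧ A) ∨ C): Gödel ¬ of 0.4 = 0 (operand ≠ 0)
not not ((((A → A) → B) ∧ A) ∨ C): Gödel ¬ of 0 = 1 (operand is 0)
(D ∧ C) = min(0.61, 0.4) = 0.4
(A → D): 0.39 ≤ 0.61, so result = 1
((A → D) → A): 1 > 0.39, so result = 0.39
((D ∧ C) → ((A → D) → A)): 0.4 > 0.39, so result = 0.39
(((D ∧ C) → ((A → D) → A)) → C): 0.39 ≤ 0.4, so result = 1
(D ∧ A) = min(0.61, 0.39) = 0.39
(B ∨ D) = max(0.74, 0.61) = 0.74
((D ∧ A) → (B ∨ D)): 0.39 ≤ 0.74, so result = 1
(C → ((D ∧ A) → (B ∨ D))): 0.4 ≤ 1, so result = 1
((((D ∧ C) → ((A → D) → A)) → C) ∨ (C → ((D ∧ A) → (B ∨ D)))) = max(1, 1) = 1
(((((D ∧ C) → ((A → D) → A)) → C) ∨ (C → ((D ∧ A) → (B ∨ D)))) ∧ D) = min(1, 0.61) = 0.61
(not not ((((A → A) → B) ∧ A) ∨ C) ∧ (((((D ∧ C) → ((A → D) → A)) → C) ∨ (C → ((D ∧ A) → (B ∨ D)))) ∧ D)) = min(1, 0.61) = 0.61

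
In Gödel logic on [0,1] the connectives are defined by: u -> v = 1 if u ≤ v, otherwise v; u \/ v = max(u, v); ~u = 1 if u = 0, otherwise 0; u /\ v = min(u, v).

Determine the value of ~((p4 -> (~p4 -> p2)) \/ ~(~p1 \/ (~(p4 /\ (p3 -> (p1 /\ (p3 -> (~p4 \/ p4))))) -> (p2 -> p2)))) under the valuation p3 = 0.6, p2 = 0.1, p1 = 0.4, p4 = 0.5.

0.00

~p4: Gödel ¬ of 0.5 = 0 (operand ≠ 0)
(~p4 -> p2): 0 ≤ 0.1, so result = 1
(p4 -> (~p4 -> p2)): 0.5 ≤ 1, so result = 1
~p1: Gödel ¬ of 0.4 = 0 (operand ≠ 0)
~p4: Gödel ¬ of 0.5 = 0 (operand ≠ 0)
(~p4 \/ p4) = max(0, 0.5) = 0.5
(p3 -> (~p4 \/ p4)): 0.6 > 0.5, so result = 0.5
(p1 /\ (p3 -> (~p4 \/ p4))) = min(0.4, 0.5) = 0.4
(p3 -> (p1 /\ (p3 -> (~p4 \/ p4)))): 0.6 > 0.4, so result = 0.4
(p4 /\ (p3 -> (p1 /\ (p3 -> (~p4 \/ p4))))) = min(0.5, 0.4) = 0.4
~(p4 /\ (p3 -> (p1 /\ (p3 -> (~p4 \/ p4))))): Gödel ¬ of 0.4 = 0 (operand ≠ 0)
(p2 -> p2): 0.1 ≤ 0.1, so result = 1
(~(p4 /\ (p3 -> (p1 /\ (p3 -> (~p4 \/ p4))))) -> (p2 -> p2)): 0 ≤ 1, so result = 1
(~p1 \/ (~(p4 /\ (p3 -> (p1 /\ (p3 -> (~p4 \/ p4))))) -> (p2 -> p2))) = max(0, 1) = 1
~(~p1 \/ (~(p4 /\ (p3 -> (p1 /\ (p3 -> (~p4 \/ p4))))) -> (p2 -> p2))): Gödel ¬ of 1 = 0 (operand ≠ 0)
((p4 -> (~p4 -> p2)) \/ ~(~p1 \/ (~(p4 /\ (p3 -> (p1 /\ (p3 -> (~p4 \/ p4))))) -> (p2 -> p2)))) = max(1, 0) = 1
~((p4 -> (~p4 -> p2)) \/ ~(~p1 \/ (~(p4 /\ (p3 -> (p1 /\ (p3 -> (~p4 \/ p4))))) -> (p2 -> p2)))): Gödel ¬ of 1 = 0 (operand ≠ 0)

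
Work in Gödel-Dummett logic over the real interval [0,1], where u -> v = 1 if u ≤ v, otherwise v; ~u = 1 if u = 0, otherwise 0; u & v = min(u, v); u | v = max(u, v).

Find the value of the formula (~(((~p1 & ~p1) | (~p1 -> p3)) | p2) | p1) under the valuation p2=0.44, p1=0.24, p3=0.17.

0.24

~p1: Gödel ¬ of 0.24 = 0 (operand ≠ 0)
~p1: Gödel ¬ of 0.24 = 0 (operand ≠ 0)
(~p1 & ~p1) = min(0, 0) = 0
~p1: Gödel ¬ of 0.24 = 0 (operand ≠ 0)
(~p1 -> p3): 0 ≤ 0.17, so result = 1
((~p1 & ~p1) | (~p1 -> p3)) = max(0, 1) = 1
(((~p1 & ~p1) | (~p1 -> p3)) | p2) = max(1, 0.44) = 1
~(((~p1 & ~p1) | (~p1 -> p3)) | p2): Gödel ¬ of 1 = 0 (operand ≠ 0)
(~(((~p1 & ~p1) | (~p1 -> p3)) | p2) | p1) = max(0, 0.24) = 0.24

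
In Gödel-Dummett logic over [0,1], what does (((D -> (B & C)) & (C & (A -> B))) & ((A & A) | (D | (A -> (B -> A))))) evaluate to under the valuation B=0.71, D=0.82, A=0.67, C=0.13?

0.13

(B & C) = min(0.71, 0.13) = 0.13
(D -> (B & C)): 0.82 > 0.13, so result = 0.13
(A -> B): 0.67 ≤ 0.71, so result = 1
(C & (A -> B)) = min(0.13, 1) = 0.13
((D -> (B & C)) & (C & (A -> B))) = min(0.13, 0.13) = 0.13
(A & A) = min(0.67, 0.67) = 0.67
(B -> A): 0.71 > 0.67, so result = 0.67
(A -> (B -> A)): 0.67 ≤ 0.67, so result = 1
(D | (A -> (B -> A))) = max(0.82, 1) = 1
((A & A) | (D | (A -> (B -> A)))) = max(0.67, 1) = 1
(((D -> (B & C)) & (C & (A -> B))) & ((A & A) | (D | (A -> (B -> A))))) = min(0.13, 1) = 0.13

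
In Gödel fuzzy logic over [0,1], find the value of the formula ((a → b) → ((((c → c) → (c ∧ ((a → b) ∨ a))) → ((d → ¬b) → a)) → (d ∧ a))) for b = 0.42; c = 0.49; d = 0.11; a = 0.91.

(a → b): 0.91 > 0.42, so result = 0.42
(c → c): 0.49 ≤ 0.49, so result = 1
(a → b): 0.91 > 0.42, so result = 0.42
((a → b) ∨ a) = max(0.42, 0.91) = 0.91
(c ∧ ((a → b) ∨ a)) = min(0.49, 0.91) = 0.49
((c → c) → (c ∧ ((a → b) ∨ a))): 1 > 0.49, so result = 0.49
¬b: Gödel ¬ of 0.42 = 0 (operand ≠ 0)
(d → ¬b): 0.11 > 0, so result = 0
((d → ¬b) → a): 0 ≤ 0.91, so result = 1
(((c → c) → (c ∧ ((a → b) ∨ a))) → ((d → ¬b) → a)): 0.49 ≤ 1, so result = 1
(d ∧ a) = min(0.11, 0.91) = 0.11
((((c → c) → (c ∧ ((a → b) ∨ a))) → ((d → ¬b) → a)) → (d ∧ a)): 1 > 0.11, so result = 0.11
((a → b) → ((((c → c) → (c ∧ ((a → b) ∨ a))) → ((d → ¬b) → a)) → (d ∧ a))): 0.42 > 0.11, so result = 0.11

0.11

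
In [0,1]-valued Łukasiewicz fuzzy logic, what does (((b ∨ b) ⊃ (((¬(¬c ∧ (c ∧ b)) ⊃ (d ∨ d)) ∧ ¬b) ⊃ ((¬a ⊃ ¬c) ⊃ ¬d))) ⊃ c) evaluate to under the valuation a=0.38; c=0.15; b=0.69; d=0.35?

(b ∨ b) = max(0.69, 0.69) = 0.69
¬c: Łukasiewicz ¬ gives 1 − 0.15 = 0.85
(c ∧ b) = min(0.15, 0.69) = 0.15
(¬c ∧ (c ∧ b)) = min(0.85, 0.15) = 0.15
¬(¬c ∧ (c ∧ b)): Łukasiewicz ¬ gives 1 − 0.15 = 0.85
(d ∨ d) = max(0.35, 0.35) = 0.35
(¬(¬c ∧ (c ∧ b)) ⊃ (d ∨ d)): min(1, 1 − 0.85 + 0.35) = 0.5
¬b: Łukasiewicz ¬ gives 1 − 0.69 = 0.31
((¬(¬c ∧ (c ∧ b)) ⊃ (d ∨ d)) ∧ ¬b) = min(0.5, 0.31) = 0.31
¬a: Łukasiewicz ¬ gives 1 − 0.38 = 0.62
¬c: Łukasiewicz ¬ gives 1 − 0.15 = 0.85
(¬a ⊃ ¬c): min(1, 1 − 0.62 + 0.85) = 1
¬d: Łukasiewicz ¬ gives 1 − 0.35 = 0.65
((¬a ⊃ ¬c) ⊃ ¬d): min(1, 1 − 1 + 0.65) = 0.65
(((¬(¬c ∧ (c ∧ b)) ⊃ (d ∨ d)) ∧ ¬b) ⊃ ((¬a ⊃ ¬c) ⊃ ¬d)): min(1, 1 − 0.31 + 0.65) = 1
((b ∨ b) ⊃ (((¬(¬c ∧ (c ∧ b)) ⊃ (d ∨ d)) ∧ ¬b) ⊃ ((¬a ⊃ ¬c) ⊃ ¬d))): min(1, 1 − 0.69 + 1) = 1
(((b ∨ b) ⊃ (((¬(¬c ∧ (c ∧ b)) ⊃ (d ∨ d)) ∧ ¬b) ⊃ ((¬a ⊃ ¬c) ⊃ ¬d))) ⊃ c): min(1, 1 − 1 + 0.15) = 0.15

0.15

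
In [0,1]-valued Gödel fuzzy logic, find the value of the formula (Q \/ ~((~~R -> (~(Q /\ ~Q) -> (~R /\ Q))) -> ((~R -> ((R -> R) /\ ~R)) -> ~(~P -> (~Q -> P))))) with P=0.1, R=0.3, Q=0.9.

~R: Gödel ¬ of 0.3 = 0 (operand ≠ 0)
~~R: Gödel ¬ of 0 = 1 (operand is 0)
~Q: Gödel ¬ of 0.9 = 0 (operand ≠ 0)
(Q /\ ~Q) = min(0.9, 0) = 0
~(Q /\ ~Q): Gödel ¬ of 0 = 1 (operand is 0)
~R: Gödel ¬ of 0.3 = 0 (operand ≠ 0)
(~R /\ Q) = min(0, 0.9) = 0
(~(Q /\ ~Q) -> (~R /\ Q)): 1 > 0, so result = 0
(~~R -> (~(Q /\ ~Q) -> (~R /\ Q))): 1 > 0, so result = 0
~R: Gödel ¬ of 0.3 = 0 (operand ≠ 0)
(R -> R): 0.3 ≤ 0.3, so result = 1
~R: Gödel ¬ of 0.3 = 0 (operand ≠ 0)
((R -> R) /\ ~R) = min(1, 0) = 0
(~R -> ((R -> R) /\ ~R)): 0 ≤ 0, so result = 1
~P: Gödel ¬ of 0.1 = 0 (operand ≠ 0)
~Q: Gödel ¬ of 0.9 = 0 (operand ≠ 0)
(~Q -> P): 0 ≤ 0.1, so result = 1
(~P -> (~Q -> P)): 0 ≤ 1, so result = 1
~(~P -> (~Q -> P)): Gödel ¬ of 1 = 0 (operand ≠ 0)
((~R -> ((R -> R) /\ ~R)) -> ~(~P -> (~Q -> P))): 1 > 0, so result = 0
((~~R -> (~(Q /\ ~Q) -> (~R /\ Q))) -> ((~R -> ((R -> R) /\ ~R)) -> ~(~P -> (~Q -> P)))): 0 ≤ 0, so result = 1
~((~~R -> (~(Q /\ ~Q) -> (~R /\ Q))) -> ((~R -> ((R -> R) /\ ~R)) -> ~(~P -> (~Q -> P)))): Gödel ¬ of 1 = 0 (operand ≠ 0)
(Q \/ ~((~~R -> (~(Q /\ ~Q) -> (~R /\ Q))) -> ((~R -> ((R -> R) /\ ~R)) -> ~(~P -> (~Q -> P))))) = max(0.9, 0) = 0.9

0.90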